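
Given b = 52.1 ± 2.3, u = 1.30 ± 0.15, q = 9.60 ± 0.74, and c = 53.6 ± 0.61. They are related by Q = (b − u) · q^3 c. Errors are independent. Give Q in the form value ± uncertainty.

Let w = b − u = 50.8. δw = √(δb² + δu²) = √(5.29 + 0.0225) = 2.30, so δw/w = 0.0454.
Q is then a monomial in w, q, c:
δQ/Q = √((δw/w)² + (3·δq/q)² + (1·δc/c)²) = √(0.00206 + 0.0535 + 0.000130) = 0.236
Q = 2.41e+06, so δQ = 0.236 × 2.41e+06 = 5.68e+05.

(2.41 ± 0.568) × 10^6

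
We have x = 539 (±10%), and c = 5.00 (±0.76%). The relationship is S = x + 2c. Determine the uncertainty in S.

Sums and differences: (δS)² = Σ (cᵢ δxᵢ)².
  (δx)² = 2910;  (2·δc)² = 0.00578
δS = √(2910) = 53.9

53.9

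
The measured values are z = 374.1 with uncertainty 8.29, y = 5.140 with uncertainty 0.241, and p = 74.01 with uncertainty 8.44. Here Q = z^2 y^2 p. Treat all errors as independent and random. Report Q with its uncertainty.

(2.736 ± 0.422) × 10^8

Since Q is a product/quotient, work with relative uncertainties:
  (2·δz/z)² = (2×0.0222)² = 0.00196;  (2·δy/y)² = (2×0.0469)² = 0.00879;  (1·δp/p)² = (1×0.114)² = 0.0130
δQ/Q = √(0.0238) = 0.154
Q = 2.736e+08, so δQ = 0.154 × 2.736e+08 = 4.22e+07.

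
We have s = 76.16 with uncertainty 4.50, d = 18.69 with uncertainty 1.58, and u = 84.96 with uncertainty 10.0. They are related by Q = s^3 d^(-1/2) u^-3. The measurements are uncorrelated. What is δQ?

Relative error in a monomial: (δQ/Q)² = Σ (nᵢ · δxᵢ/xᵢ)².
  (3·δs/s)² = (3×0.0591)² = 0.0314;  (−½·δd/d)² = (-0.5×0.0845)² = 0.00179;  (-3·δu/u)² = (-3×0.118)² = 0.125
δQ/Q = √(0.158) = 0.397
Q = 0.1666, so δQ = 0.397 × 0.1666 = 0.0662.

0.0662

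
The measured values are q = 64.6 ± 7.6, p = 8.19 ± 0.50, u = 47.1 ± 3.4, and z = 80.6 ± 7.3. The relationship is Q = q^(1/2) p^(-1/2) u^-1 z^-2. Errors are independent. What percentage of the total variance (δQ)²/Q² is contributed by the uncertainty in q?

(δQ/Q)² = (½·δq/q)² + (−½·δp/p)² + (-1·δu/u)² + (-2·δz/z)²
  q term: (0.5×0.118)² = 0.00346
  p term: (-0.5×0.0611)² = 0.000932
  u term: (-1×0.0722)² = 0.00521
  z term: (-2×0.0906)² = 0.0328
Total = 0.0424. Share from q = 0.00346/0.0424 = 0.0816.

8.16%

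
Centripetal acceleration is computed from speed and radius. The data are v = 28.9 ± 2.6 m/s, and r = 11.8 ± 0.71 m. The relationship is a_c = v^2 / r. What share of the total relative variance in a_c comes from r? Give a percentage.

10.1%

(δa_c/a_c)² = (2·δv/v)² + (-1·δr/r)²
  v term: (2×0.0900)² = 0.0324
  r term: (-1×0.0602)² = 0.00362
Total = 0.0360. Share from r = 0.00362/0.0360 = 0.101.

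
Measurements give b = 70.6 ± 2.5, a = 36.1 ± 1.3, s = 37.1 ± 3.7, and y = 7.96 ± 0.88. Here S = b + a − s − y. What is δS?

4.73

Each term contributes (cᵢ δxᵢ)² to (δS)²:
  (δb)² = 6.25;  (δa)² = 1.69;  (δs)² = 13.7;  (δy)² = 0.774
δS = √(22.4) = 4.73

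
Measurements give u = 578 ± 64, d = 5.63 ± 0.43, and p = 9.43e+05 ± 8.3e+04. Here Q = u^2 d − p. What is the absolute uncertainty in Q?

4.48e+05

Let w = u^2·d = 1.88e+06. δw/w = √((2·δu/u)² + (1·δd/d)²) = √(0.0490 + 0.00583) = 0.234, so δw = 4.41e+05.
Q = w − p: δQ = √(δw² + δp²) = √(1.94e+11 + 6.89e+09) = 4.48e+05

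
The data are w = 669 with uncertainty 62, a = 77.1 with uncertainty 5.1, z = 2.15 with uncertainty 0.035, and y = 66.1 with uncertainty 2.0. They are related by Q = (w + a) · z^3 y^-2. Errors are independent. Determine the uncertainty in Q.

Let u = w + a = 746. δu = √(δw² + δa²) = √(3840 + 26.0) = 62.2, so δu/u = 0.0834.
Q is then a monomial in u, z, y:
δQ/Q = √((δu/u)² + (3·δz/z)² + (-2·δy/y)²) = √(0.00695 + 0.00239 + 0.00366) = 0.114
Q = 1.70, so δQ = 0.114 × 1.70 = 0.193.

0.193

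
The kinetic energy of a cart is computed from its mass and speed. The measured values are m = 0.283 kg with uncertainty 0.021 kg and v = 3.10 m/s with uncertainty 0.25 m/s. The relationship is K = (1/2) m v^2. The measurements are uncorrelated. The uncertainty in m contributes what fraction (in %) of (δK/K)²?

(δK/K)² = (1·δm/m)² + (2·δv/v)²
  m term: (1×0.0742)² = 0.00551
  v term: (2×0.0806)² = 0.0260
Total = 0.0315. Share from m = 0.00551/0.0315 = 0.175.

17.5%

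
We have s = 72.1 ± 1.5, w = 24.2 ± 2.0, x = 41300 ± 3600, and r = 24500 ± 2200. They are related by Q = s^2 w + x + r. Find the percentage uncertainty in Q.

6.46%

Let p = s^2·w = 1.26e+05. δp/p = √((2·δs/s)² + (1·δw/w)²) = √(0.00173 + 0.00683) = 0.0925, so δp = 11600.
Q = p + x + r: δQ = √(δp² + δx² + δr²) = √(1.35e+08 + 1.3e+07 + 4.84e+06) = 12400
Q = 1.92e+05, so δQ/Q = 12400/1.92e+05 = 0.0646.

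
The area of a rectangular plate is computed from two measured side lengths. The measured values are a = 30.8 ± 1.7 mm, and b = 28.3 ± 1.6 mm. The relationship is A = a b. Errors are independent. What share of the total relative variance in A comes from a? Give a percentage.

48.8%

(δA/A)² = (1·δa/a)² + (1·δb/b)²
  a term: (1×0.0552)² = 0.00305
  b term: (1×0.0565)² = 0.00320
Total = 0.00624. Share from a = 0.00305/0.00624 = 0.488.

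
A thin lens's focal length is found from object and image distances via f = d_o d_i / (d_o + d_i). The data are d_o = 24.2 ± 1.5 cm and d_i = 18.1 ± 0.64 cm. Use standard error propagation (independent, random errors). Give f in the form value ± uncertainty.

10.4 ± 0.345 cm

∂f/∂d_o = (d_i/(d_o+d_i))² = 0.183;  ∂f/∂d_i = (d_o/(d_o+d_i))² = 0.327
δf = √((∂f/∂d_o · δd_o)² + (∂f/∂d_i · δd_i)²) = √(0.0754 + 0.0439) = 0.345 cm
f = 10.4 cm.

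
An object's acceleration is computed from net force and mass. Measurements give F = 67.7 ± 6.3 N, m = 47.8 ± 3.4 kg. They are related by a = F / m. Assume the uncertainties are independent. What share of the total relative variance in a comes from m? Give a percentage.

(δa/a)² = (1·δF/F)² + (-1·δm/m)²
  F term: (1×0.0931)² = 0.00866
  m term: (-1×0.0711)² = 0.00506
Total = 0.0137. Share from m = 0.00506/0.0137 = 0.369.

36.9%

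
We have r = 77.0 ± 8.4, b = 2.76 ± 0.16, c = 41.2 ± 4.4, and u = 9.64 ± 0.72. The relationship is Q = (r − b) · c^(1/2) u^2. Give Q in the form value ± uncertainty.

44300 ± 8630

Let w = r − b = 74.2. δw = √(δr² + δb²) = √(70.6 + 0.0256) = 8.40, so δw/w = 0.113.
Q is then a monomial in w, c, u:
δQ/Q = √((δw/w)² + (½·δc/c)² + (2·δu/u)²) = √(0.0128 + 0.00285 + 0.0223) = 0.195
Q = 44300, so δQ = 0.195 × 44300 = 8630.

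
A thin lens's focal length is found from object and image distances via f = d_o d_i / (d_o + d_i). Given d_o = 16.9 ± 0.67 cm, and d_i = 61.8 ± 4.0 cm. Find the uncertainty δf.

0.452 cm

∂f/∂d_o = (d_i/(d_o+d_i))² = 0.617;  ∂f/∂d_i = (d_o/(d_o+d_i))² = 0.0461
δf = √((∂f/∂d_o · δd_o)² + (∂f/∂d_i · δd_i)²) = √(0.171 + 0.0340) = 0.452 cm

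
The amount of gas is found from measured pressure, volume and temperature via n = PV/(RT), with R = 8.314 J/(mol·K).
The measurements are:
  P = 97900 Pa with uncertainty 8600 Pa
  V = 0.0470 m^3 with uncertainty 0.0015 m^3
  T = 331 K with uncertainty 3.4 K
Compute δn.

Each factor contributes (exponent × relative error)² to (δn/n)²:
  (1·δP/P)² = (1×0.0878)² = 0.00772;  (1·δV/V)² = (1×0.0319)² = 0.00102;  (-1·δT/T)² = (-1×0.0103)² = 0.000106
δn/n = √(0.00884) = 0.0940
n = 1.67 mol, so δn = 0.0940 × 1.67 = 0.157 mol.

0.157 mol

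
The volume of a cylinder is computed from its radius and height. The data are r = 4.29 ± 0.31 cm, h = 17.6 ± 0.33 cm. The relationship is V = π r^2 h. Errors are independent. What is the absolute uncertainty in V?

Relative error in a monomial: (δV/V)² = Σ (nᵢ · δxᵢ/xᵢ)².
  (2·δr/r)² = (2×0.0723)² = 0.0209;  (1·δh/h)² = (1×0.0187)² = 0.000352
δV/V = √(0.0212) = 0.146
V = 1020 cm^3, so δV = 0.146 × 1020 = 148 cm^3.

148 cm^3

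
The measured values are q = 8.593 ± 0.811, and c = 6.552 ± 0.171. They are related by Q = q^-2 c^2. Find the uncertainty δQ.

0.114

Each factor contributes (exponent × relative error)² to (δQ/Q)²:
  (-2·δq/q)² = (-2×0.0944)² = 0.0356;  (2·δc/c)² = (2×0.0261)² = 0.00272
δQ/Q = √(0.0384) = 0.196
Q = 0.5814, so δQ = 0.196 × 0.5814 = 0.114.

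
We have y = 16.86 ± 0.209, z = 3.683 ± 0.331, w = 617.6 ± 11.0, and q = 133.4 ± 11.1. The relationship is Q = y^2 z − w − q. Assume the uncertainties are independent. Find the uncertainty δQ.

98.8

Let p = y^2·z = 1047. δp/p = √((2·δy/y)² + (1·δz/z)²) = √(0.000615 + 0.00808) = 0.0932, so δp = 97.6.
Q = p − w − q: δQ = √(δp² + δw² + δq²) = √(9530 + 121 + 123) = 98.8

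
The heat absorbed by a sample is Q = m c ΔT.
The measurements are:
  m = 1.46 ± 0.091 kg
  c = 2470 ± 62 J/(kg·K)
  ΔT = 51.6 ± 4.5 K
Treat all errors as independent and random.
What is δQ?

For a monomial Q ∝ m, c, ΔT, fractional errors add in quadrature:
  (1·δm/m)² = (1×0.0623)² = 0.00388;  (1·δc/c)² = (1×0.0251)² = 0.000630;  (1·δΔT/ΔT)² = (1×0.0872)² = 0.00761
δQ/Q = √(0.0121) = 0.110
Q = 1.86e+05 J, so δQ = 0.110 × 1.86e+05 = 20500 J.

20500 J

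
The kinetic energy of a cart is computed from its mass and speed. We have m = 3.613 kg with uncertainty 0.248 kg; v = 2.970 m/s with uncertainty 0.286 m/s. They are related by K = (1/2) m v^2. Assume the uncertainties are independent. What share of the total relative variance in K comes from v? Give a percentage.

88.7%

(δK/K)² = (1·δm/m)² + (2·δv/v)²
  m term: (1×0.0686)² = 0.00471
  v term: (2×0.0963)² = 0.0371
Total = 0.0418. Share from v = 0.0371/0.0418 = 0.887.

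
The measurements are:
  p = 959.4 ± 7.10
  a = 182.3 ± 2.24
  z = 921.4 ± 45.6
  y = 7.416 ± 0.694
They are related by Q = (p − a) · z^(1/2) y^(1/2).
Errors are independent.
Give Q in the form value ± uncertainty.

64240 ± 3460

Let u = p − a = 777.1. δu = √(δp² + δa²) = √(50.4 + 5.02) = 7.44, so δu/u = 0.00958.
Q is then a monomial in u, z, y:
δQ/Q = √((δu/u)² + (½·δz/z)² + (½·δy/y)²) = √(9.18e-05 + 0.000612 + 0.00219) = 0.0538
Q = 64240, so δQ = 0.0538 × 64240 = 3460.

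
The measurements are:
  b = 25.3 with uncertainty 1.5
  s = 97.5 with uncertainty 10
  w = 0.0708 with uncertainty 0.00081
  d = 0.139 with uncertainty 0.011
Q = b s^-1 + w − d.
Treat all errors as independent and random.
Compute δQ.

Let p = b·s^-1 = 0.259. δp/p = √((1·δb/b)² + (-1·δs/s)²) = √(0.00352 + 0.0105) = 0.118, so δp = 0.0307.
Q = p + w − d: δQ = √(δp² + δw² + δd²) = √(0.000945 + 6.56e-07 + 0.000121) = 0.0327

0.0327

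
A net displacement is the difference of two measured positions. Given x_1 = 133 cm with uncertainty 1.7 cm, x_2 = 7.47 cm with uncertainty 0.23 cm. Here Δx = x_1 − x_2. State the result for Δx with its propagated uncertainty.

126 ± 1.72 cm

Each term contributes (cᵢ δxᵢ)² to (δΔx)²:
  (δx_1)² = 2.89;  (δx_2)² = 0.0529
δΔx = √(2.94) = 1.72 cm
Δx = 126 cm.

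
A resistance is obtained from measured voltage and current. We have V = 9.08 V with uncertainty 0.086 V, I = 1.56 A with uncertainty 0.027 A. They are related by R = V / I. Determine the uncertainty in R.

Relative error in a monomial: (δR/R)² = Σ (nᵢ · δxᵢ/xᵢ)².
  (1·δV/V)² = (1×0.00947)² = 8.97e-05;  (-1·δI/I)² = (-1×0.0173)² = 0.000300
δR/R = √(0.000389) = 0.0197
R = 5.82 Ω, so δR = 0.0197 × 5.82 = 0.115 Ω.

0.115 Ω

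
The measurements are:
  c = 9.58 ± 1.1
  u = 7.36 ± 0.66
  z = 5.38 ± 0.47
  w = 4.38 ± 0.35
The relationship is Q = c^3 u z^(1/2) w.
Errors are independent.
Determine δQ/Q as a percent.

36.7%

Each factor contributes (exponent × relative error)² to (δQ/Q)²:
  (3·δc/c)² = (3×0.115)² = 0.119;  (1·δu/u)² = (1×0.0897)² = 0.00804;  (½·δz/z)² = (0.5×0.0874)² = 0.00191;  (1·δw/w)² = (1×0.0799)² = 0.00639
δQ/Q = √(0.135) = 0.367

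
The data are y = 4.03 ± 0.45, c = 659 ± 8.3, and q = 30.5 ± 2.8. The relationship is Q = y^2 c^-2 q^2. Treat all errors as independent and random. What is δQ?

0.0101

Q is a product of powers, so relative uncertainties combine in quadrature:
  (2·δy/y)² = (2×0.112)² = 0.0499;  (-2·δc/c)² = (-2×0.0126)² = 0.000635;  (2·δq/q)² = (2×0.0918)² = 0.0337
δQ/Q = √(0.0842) = 0.290
Q = 0.0348, so δQ = 0.290 × 0.0348 = 0.0101.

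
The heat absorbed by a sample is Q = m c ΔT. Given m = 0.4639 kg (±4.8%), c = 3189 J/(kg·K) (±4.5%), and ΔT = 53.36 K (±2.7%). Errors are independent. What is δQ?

Since Q is a product/quotient, work with relative uncertainties:
  (1·δm/m)² = (1×0.0480)² = 0.00230;  (1·δc/c)² = (1×0.0450)² = 0.00202;  (1·δΔT/ΔT)² = (1×0.0270)² = 0.000729
δQ/Q = √(0.00506) = 0.0711
Q = 78940 J, so δQ = 0.0711 × 78940 = 5610 J.

5610 J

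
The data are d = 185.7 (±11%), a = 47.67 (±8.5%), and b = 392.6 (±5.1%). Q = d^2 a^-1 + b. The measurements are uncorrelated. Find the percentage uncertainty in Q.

15.4%

Let p = d^2·a^-1 = 723.4. δp/p = √((2·δd/d)² + (-1·δa/a)²) = √(0.0484 + 0.00723) = 0.236, so δp = 171.
Q = p + b: δQ = √(δp² + δb²) = √(29100 + 401) = 172
Q = 1116, so δQ/Q = 172/1116 = 0.154.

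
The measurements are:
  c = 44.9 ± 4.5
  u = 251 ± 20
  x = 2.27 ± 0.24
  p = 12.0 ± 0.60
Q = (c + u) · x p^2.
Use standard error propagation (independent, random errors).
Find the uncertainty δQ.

Let w = c + u = 296. δw = √(δc² + δu²) = √(20.2 + 400) = 20.5, so δw/w = 0.0693.
Q is then a monomial in w, x, p:
δQ/Q = √((δw/w)² + (1·δx/x)² + (2·δp/p)²) = √(0.00480 + 0.0112 + 0.0100) = 0.161
Q = 96700, so δQ = 0.161 × 96700 = 15600.

15600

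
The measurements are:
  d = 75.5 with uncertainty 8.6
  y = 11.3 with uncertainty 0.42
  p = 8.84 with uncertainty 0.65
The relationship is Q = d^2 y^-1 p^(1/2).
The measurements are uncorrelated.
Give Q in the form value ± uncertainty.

Products/powers → add relative errors in quadrature, weighted by exponent:
  (2·δd/d)² = (2×0.114)² = 0.0519;  (-1·δy/y)² = (-1×0.0372)² = 0.00138;  (½·δp/p)² = (0.5×0.0735)² = 0.00135
δQ/Q = √(0.0546) = 0.234
Q = 1500, so δQ = 0.234 × 1500 = 351.

1500 ± 351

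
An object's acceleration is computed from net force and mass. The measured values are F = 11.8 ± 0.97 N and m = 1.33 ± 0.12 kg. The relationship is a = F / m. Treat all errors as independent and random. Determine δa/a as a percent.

12.2%

Products/powers → add relative errors in quadrature, weighted by exponent:
  (1·δF/F)² = (1×0.0822)² = 0.00676;  (-1·δm/m)² = (-1×0.0902)² = 0.00814
δa/a = √(0.0149) = 0.122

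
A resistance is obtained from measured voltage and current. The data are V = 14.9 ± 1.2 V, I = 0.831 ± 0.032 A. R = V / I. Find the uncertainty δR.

Relative error in a monomial: (δR/R)² = Σ (nᵢ · δxᵢ/xᵢ)².
  (1·δV/V)² = (1×0.0805)² = 0.00649;  (-1·δI/I)² = (-1×0.0385)² = 0.00148
δR/R = √(0.00797) = 0.0893
R = 17.9 Ω, so δR = 0.0893 × 17.9 = 1.60 Ω.

1.60 Ω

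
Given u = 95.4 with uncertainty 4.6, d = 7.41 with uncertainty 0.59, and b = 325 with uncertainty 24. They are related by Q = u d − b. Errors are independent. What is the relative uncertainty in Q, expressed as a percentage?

Let p = u·d = 707. δp/p = √((1·δu/u)² + (1·δd/d)²) = √(0.00232 + 0.00634) = 0.0931, so δp = 65.8.
Q = p − b: δQ = √(δp² + δb²) = √(4330 + 576) = 70.0
Q = 382, so δQ/Q = 70.0/382 = 0.183.

18.3%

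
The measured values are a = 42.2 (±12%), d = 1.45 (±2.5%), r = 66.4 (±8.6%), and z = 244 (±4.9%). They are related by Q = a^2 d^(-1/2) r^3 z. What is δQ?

3.76e+10

Relative error in a monomial: (δQ/Q)² = Σ (nᵢ · δxᵢ/xᵢ)².
  (2·δa/a)² = (2×0.120)² = 0.0576;  (−½·δd/d)² = (-0.5×0.0250)² = 0.000156;  (3·δr/r)² = (3×0.0860)² = 0.0666;  (1·δz/z)² = (1×0.0490)² = 0.00240
δQ/Q = √(0.127) = 0.356
Q = 1.06e+11, so δQ = 0.356 × 1.06e+11 = 3.76e+10.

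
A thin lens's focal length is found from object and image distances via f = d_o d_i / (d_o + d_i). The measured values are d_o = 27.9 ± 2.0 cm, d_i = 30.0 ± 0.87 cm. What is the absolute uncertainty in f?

0.574 cm

∂f/∂d_o = (d_i/(d_o+d_i))² = 0.268;  ∂f/∂d_i = (d_o/(d_o+d_i))² = 0.232
δf = √((∂f/∂d_o · δd_o)² + (∂f/∂d_i · δd_i)²) = √(0.288 + 0.0408) = 0.574 cm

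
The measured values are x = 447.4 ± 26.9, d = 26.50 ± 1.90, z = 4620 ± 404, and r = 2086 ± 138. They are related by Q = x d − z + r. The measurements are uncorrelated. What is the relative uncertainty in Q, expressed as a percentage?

12.8%

Let p = x·d = 11860. δp/p = √((1·δx/x)² + (1·δd/d)²) = √(0.00362 + 0.00514) = 0.0936, so δp = 1110.
Q = p − z + r: δQ = √(δp² + δz² + δr²) = √(1.23e+06 + 1.63e+05 + 19000) = 1190
Q = 9322, so δQ/Q = 1190/9322 = 0.128.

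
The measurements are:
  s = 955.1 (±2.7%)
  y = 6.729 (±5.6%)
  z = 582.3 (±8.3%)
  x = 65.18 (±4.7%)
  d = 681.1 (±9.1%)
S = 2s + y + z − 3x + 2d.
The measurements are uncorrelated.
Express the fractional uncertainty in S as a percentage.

3.90%

S is a linear combination, so absolute uncertainties add in quadrature:
  (2·δs)² = 2660;  (δy)² = 0.142;  (δz)² = 2340;  (3·δx)² = 84.5;  (2·δd)² = 15400
δS = √(20400) = 143
S = 3666, so δS/S = 143/3666 = 0.0390.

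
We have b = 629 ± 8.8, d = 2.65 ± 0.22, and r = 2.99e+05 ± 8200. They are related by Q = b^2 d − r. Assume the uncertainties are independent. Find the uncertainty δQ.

92200

Let p = b^2·d = 1.05e+06. δp/p = √((2·δb/b)² + (1·δd/d)²) = √(0.000783 + 0.00689) = 0.0876, so δp = 91900.
Q = p − r: δQ = √(δp² + δr²) = √(8.44e+09 + 6.72e+07) = 92200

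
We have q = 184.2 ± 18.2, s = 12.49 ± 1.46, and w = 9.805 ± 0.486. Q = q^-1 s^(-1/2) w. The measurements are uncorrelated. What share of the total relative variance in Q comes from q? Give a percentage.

62.4%

(δQ/Q)² = (-1·δq/q)² + (−½·δs/s)² + (1·δw/w)²
  q term: (-1×0.0988)² = 0.00976
  s term: (-0.5×0.117)² = 0.00342
  w term: (1×0.0496)² = 0.00246
Total = 0.0156. Share from q = 0.00976/0.0156 = 0.624.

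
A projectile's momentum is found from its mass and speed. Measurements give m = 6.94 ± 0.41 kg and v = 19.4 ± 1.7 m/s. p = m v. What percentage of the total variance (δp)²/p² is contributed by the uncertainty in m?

(δp/p)² = (1·δm/m)² + (1·δv/v)²
  m term: (1×0.0591)² = 0.00349
  v term: (1×0.0876)² = 0.00768
Total = 0.0112. Share from m = 0.00349/0.0112 = 0.312.

31.2%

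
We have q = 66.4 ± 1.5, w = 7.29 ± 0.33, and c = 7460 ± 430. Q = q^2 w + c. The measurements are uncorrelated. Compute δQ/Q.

Let p = q^2·w = 32100. δp/p = √((2·δq/q)² + (1·δw/w)²) = √(0.00204 + 0.00205) = 0.0640, so δp = 2060.
Q = p + c: δQ = √(δp² + δc²) = √(4.23e+06 + 1.85e+05) = 2100
Q = 39600, so δQ/Q = 2100/39600 = 0.0530.

0.0530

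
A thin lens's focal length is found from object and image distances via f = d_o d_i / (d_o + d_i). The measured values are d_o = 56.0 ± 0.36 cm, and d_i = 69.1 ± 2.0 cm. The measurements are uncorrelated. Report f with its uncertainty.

∂f/∂d_o = (d_i/(d_o+d_i))² = 0.305;  ∂f/∂d_i = (d_o/(d_o+d_i))² = 0.200
δf = √((∂f/∂d_o · δd_o)² + (∂f/∂d_i · δd_i)²) = √(0.0121 + 0.161) = 0.416 cm
f = 30.9 cm.

30.9 ± 0.416 cm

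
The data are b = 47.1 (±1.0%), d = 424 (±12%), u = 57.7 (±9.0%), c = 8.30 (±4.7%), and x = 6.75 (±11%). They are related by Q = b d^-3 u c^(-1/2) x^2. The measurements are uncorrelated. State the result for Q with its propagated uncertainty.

0.000564 ± 0.000244

Q is a product of powers, so relative uncertainties combine in quadrature:
  (1·δb/b)² = (1×0.0100)² = 0.000100;  (-3·δd/d)² = (-3×0.120)² = 0.130;  (1·δu/u)² = (1×0.0900)² = 0.00810;  (−½·δc/c)² = (-0.5×0.0470)² = 0.000552;  (2·δx/x)² = (2×0.110)² = 0.0484
δQ/Q = √(0.187) = 0.432
Q = 0.000564, so δQ = 0.432 × 0.000564 = 0.000244.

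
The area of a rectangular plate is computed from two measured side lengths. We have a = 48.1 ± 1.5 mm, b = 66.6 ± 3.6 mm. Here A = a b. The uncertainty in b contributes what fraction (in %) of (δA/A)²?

(δA/A)² = (1·δa/a)² + (1·δb/b)²
  a term: (1×0.0312)² = 0.000973
  b term: (1×0.0541)² = 0.00292
Total = 0.00389. Share from b = 0.00292/0.00389 = 0.750.

75.0%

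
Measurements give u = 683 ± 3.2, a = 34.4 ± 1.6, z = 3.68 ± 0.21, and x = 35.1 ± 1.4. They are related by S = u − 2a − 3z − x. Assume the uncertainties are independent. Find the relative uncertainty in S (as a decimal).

For a sum/difference, combine absolute errors in quadrature:
  (δu)² = 10.2;  (2·δa)² = 10.2;  (3·δz)² = 0.397;  (δx)² = 1.96
δS = √(22.8) = 4.78
S = 568, so δS/S = 4.78/568 = 0.00841.

0.00841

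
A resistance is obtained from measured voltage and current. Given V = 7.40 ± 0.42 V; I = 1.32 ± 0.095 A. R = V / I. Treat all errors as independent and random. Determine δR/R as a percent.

9.17%

Products/powers → add relative errors in quadrature, weighted by exponent:
  (1·δV/V)² = (1×0.0568)² = 0.00322;  (-1·δI/I)² = (-1×0.0720)² = 0.00518
δR/R = √(0.00840) = 0.0917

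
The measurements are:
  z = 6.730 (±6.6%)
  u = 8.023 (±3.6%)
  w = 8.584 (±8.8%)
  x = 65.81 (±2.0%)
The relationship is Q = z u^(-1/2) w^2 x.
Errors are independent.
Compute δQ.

2190

Since Q is a product/quotient, work with relative uncertainties:
  (1·δz/z)² = (1×0.0660)² = 0.00436;  (−½·δu/u)² = (-0.5×0.0360)² = 0.000324;  (2·δw/w)² = (2×0.0880)² = 0.0310;  (1·δx/x)² = (1×0.0200)² = 0.000400
δQ/Q = √(0.0361) = 0.190
Q = 11520, so δQ = 0.190 × 11520 = 2190.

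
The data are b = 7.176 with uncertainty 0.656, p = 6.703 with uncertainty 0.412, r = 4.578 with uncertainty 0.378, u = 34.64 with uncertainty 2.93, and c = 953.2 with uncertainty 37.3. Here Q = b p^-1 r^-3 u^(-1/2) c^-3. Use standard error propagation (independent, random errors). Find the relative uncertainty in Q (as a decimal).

Each factor contributes (exponent × relative error)² to (δQ/Q)²:
  (1·δb/b)² = (1×0.0914)² = 0.00836;  (-1·δp/p)² = (-1×0.0615)² = 0.00378;  (-3·δr/r)² = (-3×0.0826)² = 0.0614;  (−½·δu/u)² = (-0.5×0.0846)² = 0.00179;  (-3·δc/c)² = (-3×0.0391)² = 0.0138
δQ/Q = √(0.0891) = 0.298

0.298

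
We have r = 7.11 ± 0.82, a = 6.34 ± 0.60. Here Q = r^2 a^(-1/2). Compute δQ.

4.73

For a monomial Q ∝ r^2, a^(-1/2), fractional errors add in quadrature:
  (2·δr/r)² = (2×0.115)² = 0.0532;  (−½·δa/a)² = (-0.5×0.0946)² = 0.00224
δQ/Q = √(0.0554) = 0.235
Q = 20.1, so δQ = 0.235 × 20.1 = 4.73.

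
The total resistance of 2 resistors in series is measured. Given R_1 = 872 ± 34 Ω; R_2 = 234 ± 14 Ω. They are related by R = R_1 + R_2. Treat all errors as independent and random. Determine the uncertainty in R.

36.8 Ω

Sums and differences: (δR)² = Σ (cᵢ δxᵢ)².
  (δR_1)² = 1160;  (δR_2)² = 196
δR = √(1350) = 36.8 Ω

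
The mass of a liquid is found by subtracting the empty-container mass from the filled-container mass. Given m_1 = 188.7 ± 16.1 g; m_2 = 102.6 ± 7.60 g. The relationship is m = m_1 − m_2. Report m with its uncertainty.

m is a linear combination, so absolute uncertainties add in quadrature:
  (δm_1)² = 259;  (δm_2)² = 57.8
δm = √(317) = 17.8 g
m = 86.10 g.

86.10 ± 17.8 g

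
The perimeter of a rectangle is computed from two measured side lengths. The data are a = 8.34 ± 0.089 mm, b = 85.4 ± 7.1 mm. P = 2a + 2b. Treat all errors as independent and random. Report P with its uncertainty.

187 ± 14.2 mm

Absolute uncertainties add in quadrature for a linear combination:
  (2·δa)² = 0.0317;  (2·δb)² = 202
δP = √(202) = 14.2 mm
P = 187 mm.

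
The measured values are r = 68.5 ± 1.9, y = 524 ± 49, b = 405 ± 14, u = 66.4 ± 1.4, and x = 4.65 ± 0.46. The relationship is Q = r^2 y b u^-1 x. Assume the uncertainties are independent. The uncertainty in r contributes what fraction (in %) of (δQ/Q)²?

13.2%

(δQ/Q)² = (2·δr/r)² + (1·δy/y)² + (1·δb/b)² + (-1·δu/u)² + (1·δx/x)²
  r term: (2×0.0277)² = 0.00308
  y term: (1×0.0935)² = 0.00874
  b term: (1×0.0346)² = 0.00119
  u term: (-1×0.0211)² = 0.000445
  x term: (1×0.0989)² = 0.00979
Total = 0.0232. Share from r = 0.00308/0.0232 = 0.132.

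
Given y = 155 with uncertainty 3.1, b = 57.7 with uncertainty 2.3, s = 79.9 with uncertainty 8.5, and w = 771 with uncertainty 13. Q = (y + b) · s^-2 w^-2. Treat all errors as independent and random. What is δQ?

Let u = y + b = 213. δu = √(δy² + δb²) = √(9.61 + 5.29) = 3.86, so δu/u = 0.0181.
Q is then a monomial in u, s, w:
δQ/Q = √((δu/u)² + (-2·δs/s)² + (-2·δw/w)²) = √(0.000329 + 0.0453 + 0.00114) = 0.216
Q = 5.6e-08, so δQ = 0.216 × 5.6e-08 = 1.21e-08.

1.21e-08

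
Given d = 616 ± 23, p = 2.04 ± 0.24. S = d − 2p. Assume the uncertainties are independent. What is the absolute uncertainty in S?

23.0

Sums and differences: (δS)² = Σ (cᵢ δxᵢ)².
  (δd)² = 529;  (2·δp)² = 0.230
δS = √(529) = 23.0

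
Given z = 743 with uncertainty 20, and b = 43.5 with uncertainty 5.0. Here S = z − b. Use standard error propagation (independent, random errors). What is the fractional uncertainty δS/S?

Sums and differences: (δS)² = Σ (cᵢ δxᵢ)².
  (δz)² = 400;  (δb)² = 25.0
δS = √(425) = 20.6
S = 700, so δS/S = 20.6/700 = 0.0295.

0.0295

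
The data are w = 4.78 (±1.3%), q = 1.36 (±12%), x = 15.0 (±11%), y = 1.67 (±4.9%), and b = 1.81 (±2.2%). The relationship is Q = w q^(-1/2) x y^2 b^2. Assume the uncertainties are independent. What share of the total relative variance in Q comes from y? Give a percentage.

35.0%

(δQ/Q)² = (1·δw/w)² + (−½·δq/q)² + (1·δx/x)² + (2·δy/y)² + (2·δb/b)²
  w term: (1×0.0130)² = 0.000169
  q term: (-0.5×0.120)² = 0.00360
  x term: (1×0.110)² = 0.0121
  y term: (2×0.0490)² = 0.00960
  b term: (2×0.0220)² = 0.00194
Total = 0.0274. Share from y = 0.00960/0.0274 = 0.350.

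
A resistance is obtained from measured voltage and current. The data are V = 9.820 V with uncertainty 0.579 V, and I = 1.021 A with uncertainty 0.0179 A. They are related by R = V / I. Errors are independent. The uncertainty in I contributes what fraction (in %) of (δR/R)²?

(δR/R)² = (1·δV/V)² + (-1·δI/I)²
  V term: (1×0.0590)² = 0.00348
  I term: (-1×0.0175)² = 0.000307
Total = 0.00378. Share from I = 0.000307/0.00378 = 0.0812.

8.12%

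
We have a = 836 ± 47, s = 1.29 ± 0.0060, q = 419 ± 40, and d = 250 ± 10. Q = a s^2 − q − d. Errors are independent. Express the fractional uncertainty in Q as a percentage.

12.4%

Let p = a·s^2 = 1390. δp/p = √((1·δa/a)² + (2·δs/s)²) = √(0.00316 + 8.65e-05) = 0.0570, so δp = 79.3.
Q = p − q − d: δQ = √(δp² + δq² + δd²) = √(6280 + 1600 + 100) = 89.4
Q = 722, so δQ/Q = 89.4/722 = 0.124.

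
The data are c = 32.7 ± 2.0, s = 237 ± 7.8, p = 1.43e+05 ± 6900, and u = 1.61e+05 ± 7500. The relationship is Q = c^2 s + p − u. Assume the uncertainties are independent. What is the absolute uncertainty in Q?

Let w = c^2·s = 2.53e+05. δw/w = √((2·δc/c)² + (1·δs/s)²) = √(0.0150 + 0.00108) = 0.127, so δw = 32100.
Q = w + p − u: δQ = √(δw² + δp² + δu²) = √(1.03e+09 + 4.76e+07 + 5.62e+07) = 33700

33700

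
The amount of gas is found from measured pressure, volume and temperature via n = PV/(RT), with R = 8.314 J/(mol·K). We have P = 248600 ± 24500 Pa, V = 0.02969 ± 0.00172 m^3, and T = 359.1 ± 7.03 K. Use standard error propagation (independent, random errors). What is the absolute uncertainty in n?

0.287 mol

n is a product of powers, so relative uncertainties combine in quadrature:
  (1·δP/P)² = (1×0.0986)² = 0.00971;  (1·δV/V)² = (1×0.0579)² = 0.00336;  (-1·δT/T)² = (-1×0.0196)² = 0.000383
δn/n = √(0.0135) = 0.116
n = 2.472 mol, so δn = 0.116 × 2.472 = 0.287 mol.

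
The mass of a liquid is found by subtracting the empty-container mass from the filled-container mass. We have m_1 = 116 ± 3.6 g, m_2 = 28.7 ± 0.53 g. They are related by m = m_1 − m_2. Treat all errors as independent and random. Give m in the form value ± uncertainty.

87.3 ± 3.64 g

Each term contributes (cᵢ δxᵢ)² to (δm)²:
  (δm_1)² = 13.0;  (δm_2)² = 0.281
δm = √(13.2) = 3.64 g
m = 87.3 g.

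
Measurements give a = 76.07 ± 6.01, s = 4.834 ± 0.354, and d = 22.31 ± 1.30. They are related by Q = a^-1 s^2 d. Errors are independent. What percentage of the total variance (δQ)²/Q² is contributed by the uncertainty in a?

20.1%

(δQ/Q)² = (-1·δa/a)² + (2·δs/s)² + (1·δd/d)²
  a term: (-1×0.0790)² = 0.00624
  s term: (2×0.0732)² = 0.0215
  d term: (1×0.0583)² = 0.00340
Total = 0.0311. Share from a = 0.00624/0.0311 = 0.201.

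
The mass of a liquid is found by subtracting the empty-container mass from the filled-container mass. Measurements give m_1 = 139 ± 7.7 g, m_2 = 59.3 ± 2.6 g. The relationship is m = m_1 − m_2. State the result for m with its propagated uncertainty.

79.7 ± 8.13 g

Sums and differences: (δm)² = Σ (cᵢ δxᵢ)².
  (δm_1)² = 59.3;  (δm_2)² = 6.76
δm = √(66.1) = 8.13 g
m = 79.7 g.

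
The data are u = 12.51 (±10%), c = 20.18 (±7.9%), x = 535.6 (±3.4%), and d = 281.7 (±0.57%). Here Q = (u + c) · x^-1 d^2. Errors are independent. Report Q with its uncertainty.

4843 ± 347

Let w = u + c = 32.69. δw = √(δu² + δc²) = √(1.57 + 2.54) = 2.03, so δw/w = 0.0620.
Q is then a monomial in w, x, d:
δQ/Q = √((δw/w)² + (-1·δx/x)² + (2·δd/d)²) = √(0.00384 + 0.00116 + 0.000130) = 0.0716
Q = 4843, so δQ = 0.0716 × 4843 = 347.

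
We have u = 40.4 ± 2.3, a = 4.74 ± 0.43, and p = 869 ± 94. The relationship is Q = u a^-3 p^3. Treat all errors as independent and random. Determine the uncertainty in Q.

Each factor contributes (exponent × relative error)² to (δQ/Q)²:
  (1·δu/u)² = (1×0.0569)² = 0.00324;  (-3·δa/a)² = (-3×0.0907)² = 0.0741;  (3·δp/p)² = (3×0.108)² = 0.105
δQ/Q = √(0.183) = 0.427
Q = 2.49e+08, so δQ = 0.427 × 2.49e+08 = 1.06e+08.

1.06e+08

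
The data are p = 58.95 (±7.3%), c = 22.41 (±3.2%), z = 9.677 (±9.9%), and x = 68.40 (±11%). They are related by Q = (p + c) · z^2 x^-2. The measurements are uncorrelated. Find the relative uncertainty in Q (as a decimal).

Let u = p + c = 81.36. δu = √(δp² + δc²) = √(18.5 + 0.514) = 4.36, so δu/u = 0.0536.
Q is then a monomial in u, z, x:
δQ/Q = √((δu/u)² + (2·δz/z)² + (-2·δx/x)²) = √(0.00288 + 0.0392 + 0.0484) = 0.301

0.301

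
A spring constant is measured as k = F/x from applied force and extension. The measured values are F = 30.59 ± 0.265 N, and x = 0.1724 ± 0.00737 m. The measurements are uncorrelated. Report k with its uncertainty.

177.4 ± 7.74 N/m

k is a product of powers, so relative uncertainties combine in quadrature:
  (1·δF/F)² = (1×0.00866)² = 7.5e-05;  (-1·δx/x)² = (-1×0.0427)² = 0.00183
δk/k = √(0.00190) = 0.0436
k = 177.4 N/m, so δk = 0.0436 × 177.4 = 7.74 N/m.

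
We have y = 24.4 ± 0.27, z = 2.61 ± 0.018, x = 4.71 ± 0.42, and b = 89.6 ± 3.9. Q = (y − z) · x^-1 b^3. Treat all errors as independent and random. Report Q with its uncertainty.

(3.33 ± 0.528) × 10^6

Let u = y − z = 21.8. δu = √(δy² + δz²) = √(0.0729 + 0.000324) = 0.271, so δu/u = 0.0124.
Q is then a monomial in u, x, b:
δQ/Q = √((δu/u)² + (-1·δx/x)² + (3·δb/b)²) = √(0.000154 + 0.00795 + 0.0171) = 0.159
Q = 3.33e+06, so δQ = 0.159 × 3.33e+06 = 5.28e+05.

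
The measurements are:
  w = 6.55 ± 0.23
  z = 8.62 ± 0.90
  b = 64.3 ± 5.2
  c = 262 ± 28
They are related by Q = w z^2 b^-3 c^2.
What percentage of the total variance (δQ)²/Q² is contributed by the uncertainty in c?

30.6%

(δQ/Q)² = (1·δw/w)² + (2·δz/z)² + (-3·δb/b)² + (2·δc/c)²
  w term: (1×0.0351)² = 0.00123
  z term: (2×0.104)² = 0.0436
  b term: (-3×0.0809)² = 0.0589
  c term: (2×0.107)² = 0.0457
Total = 0.149. Share from c = 0.0457/0.149 = 0.306.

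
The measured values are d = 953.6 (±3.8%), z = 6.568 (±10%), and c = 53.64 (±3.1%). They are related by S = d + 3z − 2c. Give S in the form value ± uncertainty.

866.0 ± 36.4

Sums and differences: (δS)² = Σ (cᵢ δxᵢ)².
  (δd)² = 1310;  (3·δz)² = 3.88;  (2·δc)² = 11.1
δS = √(1330) = 36.4
S = 866.0.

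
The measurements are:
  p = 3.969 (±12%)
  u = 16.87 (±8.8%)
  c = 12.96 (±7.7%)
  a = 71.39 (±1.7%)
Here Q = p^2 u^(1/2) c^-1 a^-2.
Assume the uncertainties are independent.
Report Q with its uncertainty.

Relative error in a monomial: (δQ/Q)² = Σ (nᵢ · δxᵢ/xᵢ)².
  (2·δp/p)² = (2×0.120)² = 0.0576;  (½·δu/u)² = (0.5×0.0880)² = 0.00194;  (-1·δc/c)² = (-1×0.0770)² = 0.00593;  (-2·δa/a)² = (-2×0.0170)² = 0.00116
δQ/Q = √(0.0666) = 0.258
Q = 0.0009796, so δQ = 0.258 × 0.0009796 = 0.000253.

0.0009796 ± 0.000253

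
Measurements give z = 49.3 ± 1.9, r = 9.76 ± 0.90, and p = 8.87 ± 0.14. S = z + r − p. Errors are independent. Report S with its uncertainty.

50.2 ± 2.11

Each term contributes (cᵢ δxᵢ)² to (δS)²:
  (δz)² = 3.61;  (δr)² = 0.810;  (δp)² = 0.0196
δS = √(4.44) = 2.11
S = 50.2.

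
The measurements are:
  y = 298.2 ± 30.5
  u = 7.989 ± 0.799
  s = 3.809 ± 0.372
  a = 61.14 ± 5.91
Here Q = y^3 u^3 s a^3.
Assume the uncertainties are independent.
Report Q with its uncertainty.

Products/powers → add relative errors in quadrature, weighted by exponent:
  (3·δy/y)² = (3×0.102)² = 0.0942;  (3·δu/u)² = (3×0.100)² = 0.0900;  (1·δs/s)² = (1×0.0977)² = 0.00954;  (3·δa/a)² = (3×0.0967)² = 0.0841
δQ/Q = √(0.278) = 0.527
Q = 1.177e+16, so δQ = 0.527 × 1.177e+16 = 6.2e+15.

(1.177 ± 0.620) × 10^16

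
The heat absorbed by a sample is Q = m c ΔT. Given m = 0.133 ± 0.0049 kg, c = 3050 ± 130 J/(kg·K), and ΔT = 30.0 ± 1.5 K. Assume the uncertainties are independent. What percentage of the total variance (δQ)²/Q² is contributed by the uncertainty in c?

32.0%

(δQ/Q)² = (1·δm/m)² + (1·δc/c)² + (1·δΔT/ΔT)²
  m term: (1×0.0368)² = 0.00136
  c term: (1×0.0426)² = 0.00182
  ΔT term: (1×0.0500)² = 0.00250
Total = 0.00567. Share from c = 0.00182/0.00567 = 0.320.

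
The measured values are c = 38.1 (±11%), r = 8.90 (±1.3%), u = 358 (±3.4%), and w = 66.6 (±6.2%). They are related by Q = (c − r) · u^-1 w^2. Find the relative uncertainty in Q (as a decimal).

Let h = c − r = 29.2. δh = √(δc² + δr²) = √(17.6 + 0.0134) = 4.19, so δh/h = 0.144.
Q is then a monomial in h, u, w:
δQ/Q = √((δh/h)² + (-1·δu/u)² + (2·δw/w)²) = √(0.0206 + 0.00116 + 0.0154) = 0.193

0.193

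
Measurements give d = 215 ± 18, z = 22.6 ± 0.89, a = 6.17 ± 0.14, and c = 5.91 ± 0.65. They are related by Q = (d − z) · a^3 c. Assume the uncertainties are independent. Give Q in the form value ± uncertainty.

Let u = d − z = 192. δu = √(δd² + δz²) = √(324 + 0.792) = 18.0, so δu/u = 0.0937.
Q is then a monomial in u, a, c:
δQ/Q = √((δu/u)² + (3·δa/a)² + (1·δc/c)²) = √(0.00877 + 0.00463 + 0.0121) = 0.160
Q = 2.67e+05, so δQ = 0.160 × 2.67e+05 = 42700.

(2.67 ± 0.427) × 10^5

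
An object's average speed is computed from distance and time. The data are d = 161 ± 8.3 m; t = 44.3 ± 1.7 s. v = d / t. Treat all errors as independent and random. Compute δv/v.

Products/powers → add relative errors in quadrature, weighted by exponent:
  (1·δd/d)² = (1×0.0516)² = 0.00266;  (-1·δt/t)² = (-1×0.0384)² = 0.00147
δv/v = √(0.00413) = 0.0643

0.0643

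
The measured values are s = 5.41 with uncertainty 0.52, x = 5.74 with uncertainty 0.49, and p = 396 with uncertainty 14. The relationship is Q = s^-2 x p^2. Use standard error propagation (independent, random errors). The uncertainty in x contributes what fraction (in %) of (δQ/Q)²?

14.8%

(δQ/Q)² = (-2·δs/s)² + (1·δx/x)² + (2·δp/p)²
  s term: (-2×0.0961)² = 0.0370
  x term: (1×0.0854)² = 0.00729
  p term: (2×0.0354)² = 0.00500
Total = 0.0492. Share from x = 0.00729/0.0492 = 0.148.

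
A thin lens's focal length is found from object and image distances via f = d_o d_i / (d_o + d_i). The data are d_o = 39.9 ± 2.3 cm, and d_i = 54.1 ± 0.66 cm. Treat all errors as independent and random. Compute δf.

∂f/∂d_o = (d_i/(d_o+d_i))² = 0.331;  ∂f/∂d_i = (d_o/(d_o+d_i))² = 0.180
δf = √((∂f/∂d_o · δd_o)² + (∂f/∂d_i · δd_i)²) = √(0.580 + 0.0141) = 0.771 cm

0.771 cm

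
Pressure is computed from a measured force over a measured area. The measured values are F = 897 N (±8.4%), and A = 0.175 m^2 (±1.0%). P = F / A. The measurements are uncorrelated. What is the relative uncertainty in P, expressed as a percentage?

Since P is a product/quotient, work with relative uncertainties:
  (1·δF/F)² = (1×0.0840)² = 0.00706;  (-1·δA/A)² = (-1×0.0100)² = 0.000100
δP/P = √(0.00716) = 0.0846

8.46%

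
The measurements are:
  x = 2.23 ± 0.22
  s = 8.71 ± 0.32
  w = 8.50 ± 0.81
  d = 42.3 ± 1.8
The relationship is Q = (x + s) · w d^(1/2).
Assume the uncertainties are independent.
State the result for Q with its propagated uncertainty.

605 ± 62.8

Let u = x + s = 10.9. δu = √(δx² + δs²) = √(0.0484 + 0.102) = 0.388, so δu/u = 0.0355.
Q is then a monomial in u, w, d:
δQ/Q = √((δu/u)² + (1·δw/w)² + (½·δd/d)²) = √(0.00126 + 0.00908 + 0.000453) = 0.104
Q = 605, so δQ = 0.104 × 605 = 62.8.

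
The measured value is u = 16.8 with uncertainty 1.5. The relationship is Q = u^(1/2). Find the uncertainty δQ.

0.183

Relative error in a monomial: (δQ/Q)² = Σ (nᵢ · δxᵢ/xᵢ)².
  (½·δu/u)² = (0.5×0.0893)² = 0.00199
δQ/Q = √(0.00199) = 0.0446
Q = 4.10, so δQ = 0.0446 × 4.10 = 0.183.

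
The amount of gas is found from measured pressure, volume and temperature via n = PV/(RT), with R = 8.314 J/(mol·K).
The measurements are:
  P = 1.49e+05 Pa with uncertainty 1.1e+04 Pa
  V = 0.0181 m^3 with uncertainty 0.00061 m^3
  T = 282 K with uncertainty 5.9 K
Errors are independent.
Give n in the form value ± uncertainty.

Relative error in a monomial: (δn/n)² = Σ (nᵢ · δxᵢ/xᵢ)².
  (1·δP/P)² = (1×0.0738)² = 0.00545;  (1·δV/V)² = (1×0.0337)² = 0.00114;  (-1·δT/T)² = (-1×0.0209)² = 0.000438
δn/n = √(0.00702) = 0.0838
n = 1.15 mol, so δn = 0.0838 × 1.15 = 0.0964 mol.

1.15 ± 0.0964 mol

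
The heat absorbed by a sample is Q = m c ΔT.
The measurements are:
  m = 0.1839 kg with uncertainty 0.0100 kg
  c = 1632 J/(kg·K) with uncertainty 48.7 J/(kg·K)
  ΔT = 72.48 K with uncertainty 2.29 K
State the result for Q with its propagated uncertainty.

21750 ± 1510 J

Q is a product of powers, so relative uncertainties combine in quadrature:
  (1·δm/m)² = (1×0.0544)² = 0.00296;  (1·δc/c)² = (1×0.0298)² = 0.000890;  (1·δΔT/ΔT)² = (1×0.0316)² = 0.000998
δQ/Q = √(0.00485) = 0.0696
Q = 21750 J, so δQ = 0.0696 × 21750 = 1510 J.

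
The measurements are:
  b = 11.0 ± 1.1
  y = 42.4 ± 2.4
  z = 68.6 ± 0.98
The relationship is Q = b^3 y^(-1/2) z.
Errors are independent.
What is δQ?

4230

Products/powers → add relative errors in quadrature, weighted by exponent:
  (3·δb/b)² = (3×0.100)² = 0.0900;  (−½·δy/y)² = (-0.5×0.0566)² = 0.000801;  (1·δz/z)² = (1×0.0143)² = 0.000204
δQ/Q = √(0.0910) = 0.302
Q = 14000, so δQ = 0.302 × 14000 = 4230.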